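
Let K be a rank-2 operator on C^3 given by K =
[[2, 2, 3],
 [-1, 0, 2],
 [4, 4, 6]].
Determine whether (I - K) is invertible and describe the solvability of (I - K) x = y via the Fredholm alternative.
(I - K) is invertible (det(I - K) = -13 ≠ 0), so for every y in C^3 the equation (I - K) x = y has a unique solution.

K has rank 2 and factors as K = U V^T = u1 v1^T + u2 v2^T with u1 = (1, 1, 2), v1 = (2, 2, 3), u2 = (0, -1, 0), v2 = (3, 2, 1) (multiplying out reproduces the displayed K). The nonzero eigenvalues of U V^T coincide with those of the 2 x 2 matrix G = V^T U = [[v1·u1, v1·u2], [v2·u1, v2·u2]] = [[10, -2], [7, -2]], and by the Sylvester determinant identity det(I_3 - U V^T) = det(I_2 - V^T U) = det([[-9, 2], [-7, 3]]) = (-9)(3) - (2)(-7) = -13. (Direct check: I - K =
[[-1, -2, -3],
 [1, 1, -2],
 [-4, -4, -5]]
has determinant -13.) The finite-dimensional Fredholm alternative says: either (I - K) is invertible, or ker(I - K) ≠ {0} and then range(I - K) = ker((I - K)^*)^⊥, with dim ker(I - K) = dim ker((I - K)^*). Since det(I - K) ≠ 0, 1 is not an eigenvalue of K and ker(I - K) = {0}, so we are in the first case: for every y there is a unique x = (I - K)^(-1) y. (Explicitly, by the Woodbury identity, (I - U V^T)^(-1) = I + U (I_2 - G)^(-1) V^T.)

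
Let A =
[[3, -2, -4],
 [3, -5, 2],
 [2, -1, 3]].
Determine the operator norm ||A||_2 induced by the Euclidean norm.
||A||_2 ≈ 7.0745 (= sqrt(largest eigenvalue of A^T A))

||A||_2 = sigma_max(A) = sqrt(lambda_max(A^T A)). Form the symmetric matrix M = A^T A =
[[22, -23, 0],
 [-23, 30, -5],
 [0, -5, 29]].
Its characteristic polynomial (trace, sum of principal 2x2 minors, determinant of M give the coefficients) is
  p(λ) = det(λ I - M) = λ^3 - 81λ^2 + 1614λ - 3249.
No integer candidate from the rational root theorem (±divisors of 3249) is a root, so the roots are irrational. The cubic discriminant is Δ = 727491105 > 0, so there are three distinct real roots. p(2) = -337 and p(3) = 891 have opposite signs, so a root lies in (2, 3); Newton's method refines it to λ ≈ 2.2628. p(28) = 391 and p(29) = -175 have opposite signs, so a root lies in (28, 29); Newton's method refines it to λ ≈ 28.689. p(50) = -49 and p(51) = 1035 have opposite signs, so a root lies in (50, 51); Newton's method refines it to λ ≈ 50.0482. Check (Vieta): the three roots sum to 81, matching tr M = 81.
So the eigenvalues of A^T A are ≈ 2.2628, 28.689, 50.0482 (all ≥ 0, as they must be for A^T A). The largest is λ_max ≈ 50.0482, hence ||A||_2 = sqrt(λ_max) ≈ 7.0745.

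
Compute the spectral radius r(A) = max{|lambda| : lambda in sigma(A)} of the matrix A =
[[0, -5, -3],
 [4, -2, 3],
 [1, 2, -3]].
r(A) ≈ 4.782

The eigenvalues of A are the roots of its characteristic polynomial. With M = A (coefficients from the trace, the sum of principal 2x2 minors, and det A):
  p(λ) = det(λ I - M) = λ^3 + 5λ^2 + 23λ + 105.
No integer candidate from the rational root theorem (±divisors of 105) is a root, so the roots are irrational. The cubic discriminant is Δ = -168268 < 0, so there is one real root and a complex-conjugate pair. p(-5) = -10 and p(-4) = 29 have opposite signs, so a root lies in (-5, -4); Newton's method refines it to λ ≈ -4.782. Dividing out (λ - (-4.782)) leaves approximately λ^2 + 0.218λ + 21.9574. For λ^2 + 0.218λ + 21.9574 the discriminant is -87.7822. It is negative, so the remaining roots are the complex-conjugate pair λ ≈ -0.109 ± 4.6846i. Their product equals the constant term, so |λ|^2 ≈ 21.9574 and |λ| ≈ 4.6859.
Thus the eigenvalues (to 4 decimals) are -4.782 (modulus 4.782); -0.109 ± 4.6846i (modulus 4.6859). The spectral radius is the largest modulus: r(A) ≈ 4.782. (Cross-check: r(A) ≤ ||A||_2 ≈ 5.9161; equality holds whenever A is normal, though it can also hold for some non-normal A.)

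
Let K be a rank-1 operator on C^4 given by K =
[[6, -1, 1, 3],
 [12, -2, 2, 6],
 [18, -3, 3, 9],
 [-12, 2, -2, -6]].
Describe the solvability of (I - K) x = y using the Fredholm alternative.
(I - K) is singular (det(I - K) = 0, i.e. 1 ∈ sigma(K)). (I - K) x = y is solvable iff y ⊥ ker((I - K)^*) = span{(6, -1, 1, 3)}, i.e. iff 6y_1 - y_2 + y_3 + 3y_4 = 0. When solvable, the solutions are x = y + c·(1, 2, 3, -2), c arbitrary (ker(I - K) = span{(1, 2, 3, -2)}, dimension 1).

K has rank 1, so it is an outer product K = u v^T: every row of K is a multiple of one row vector. Reading off the entries, u = (1, 2, 3, -2) and v = (6, -1, 1, 3) (row i of K equals u_i·v^T). A rank-one matrix u v^T satisfies K u = u (v·u) and kills the (3)-dimensional subspace v^⊥, so its characteristic polynomial is lambda^3 (lambda - v·u) with v·u = tr K = 1. Hence the eigenvalues of I - K are 1 (multiplicity 3) and 1 - (1) = 0, so det(I - K) = 0. (Direct check: I - K =
[[-5, 1, -1, -3],
 [-12, 3, -2, -6],
 [-18, 3, -2, -9],
 [12, -2, 2, 7]]
has determinant 0.) So 1 is an eigenvalue of K and (I - K) is not invertible. The finite-dimensional Fredholm alternative says: either (I - K) is invertible, or ker(I - K) ≠ {0} and then range(I - K) = ker((I - K)^*)^⊥, with dim ker(I - K) = dim ker((I - K)^*). We are in the second case, so we need both kernels. Kernel of I - K: (I - K) u = u - u (v·u) = u - u = 0, so ker(I - K) = span{u} = span{(1, 2, 3, -2)} (it is exactly 1-dimensional because rank(I - K) = 3). Kernel of the adjoint: K is real, so (I - K)^* = I - K^T = I - v u^T, and (I - v u^T) v = v - v (u·v) = 0; hence ker((I - K)^*) = span{v} = span{(6, -1, 1, 3)}. Therefore (I - K) x = y is solvable iff <y, v> = 0, i.e. iff 6y_1 - y_2 + y_3 + 3y_4 = 0. When this holds, K y = u (v·y) = 0, so (I - K) y = y and x = y is a particular solution; the full solution set is the line x = y + c·u = y + c·(1, 2, 3, -2), c ∈ C.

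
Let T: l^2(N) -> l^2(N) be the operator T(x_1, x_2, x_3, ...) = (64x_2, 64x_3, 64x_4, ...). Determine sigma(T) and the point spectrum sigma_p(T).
sigma(T) = closed disk {z in C : |z| ≤ 64}; sigma_p(T) = open disk {z in C : |z| < 64}

Note T = 64·V where V is the unit left shift (V x)_k = x_{k+1}; so sigma(T) = 64·sigma(V) and ||T|| = 64||V||. ||T x||^2 = 4096sum_{k≥2} |x_k|^2 ≤ 4096||x||^2, with equality on {x : x_1 = 0}, so ||T|| = 64. For any lambda with |lambda| < 64, set r = lambda/64 (|r| < 1); the vector x = (1, r, r^2, ...) is in l^2 and satisfies T x = 64(r, r^2, ...) = lambda x, so lambda is an eigenvalue. On the boundary |lambda| = 64 the geometric series diverges, so no l^2 eigenvector exists, but these lambda lie in the approximate point spectrum. Hence sigma(T) is the closed disk of radius 64 and sigma_p(T) is the open disk.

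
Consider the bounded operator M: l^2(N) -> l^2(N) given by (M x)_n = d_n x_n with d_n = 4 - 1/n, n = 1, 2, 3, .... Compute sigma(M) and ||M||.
sigma(M) = {4 - 1/n : n ≥ 1} ∪ {4}; ||M|| = 4

A bounded diagonal operator on l^2 with diagonal entries d_n has spectrum equal to the closure of {d_n : n ≥ 1}: every d_n is an eigenvalue (with eigenvector e_n), so {d_n} ⊂ sigma(M); the spectrum is closed, so its closure is too; and for lambda not in the closure, (M - lambda I) has bounded inverse (the diagonal entries 1/(d_n - lambda) are bounded). For our sequence d_n = 4 - 1/n, n = 1, 2, 3, ...:
  - {d_n} = {4 - 1/n : n ≥ 1}; the only limit point is 4
  - closure = {4 - 1/n : n ≥ 1} ∪ {4}
For the norm: a diagonal operator has ||M|| = sup_n |d_n|. Here d_n = 4 - 1/n increases monotonically from d_1 = 3 toward 4, with all terms in [3, 4); so sup_n |d_n| = 4 (the supremum is the limit, not attained). So ||M|| = 4.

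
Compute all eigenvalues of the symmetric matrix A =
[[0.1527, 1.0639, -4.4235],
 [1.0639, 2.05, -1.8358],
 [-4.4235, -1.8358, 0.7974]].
sigma(A) ≈ {-4, 1, 6}

A is real symmetric, so its spectrum consists of real eigenvalues. Expanding the characteristic polynomial of the displayed matrix gives
  det(λ I - A) = p(λ) = λ^3 + (-3)λ^2 + (-22)λ + (24.0015).
Solving p(λ) = 0 yields eigenvalues ≈ -4, 1, 6. (A is shown rounded to 4 decimals, so these recover the underlying integer eigenvalues to within that precision.)
Verification: the trace of A = 3 equals the sum of eigenvalues 3, and det(A) ≈ -24.0015 matches the eigenvalue product -24.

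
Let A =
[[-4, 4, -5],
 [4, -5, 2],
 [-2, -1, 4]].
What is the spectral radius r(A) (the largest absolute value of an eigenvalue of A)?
r(A) ≈ 8.7587

The eigenvalues of A are the roots of its characteristic polynomial. With M = A (coefficients from the trace, the sum of principal 2x2 minors, and det A):
  p(λ) = det(λ I - M) = λ^3 + 5λ^2 - 40λ - 62.
No integer candidate from the rational root theorem (±divisors of 62) is a root, so the roots are irrational. The cubic discriminant is Δ = 446412 > 0, so there are three distinct real roots. p(-9) = -26 and p(-8) = 66 have opposite signs, so a root lies in (-9, -8); Newton's method refines it to λ ≈ -8.7587. p(-2) = 30 and p(-1) = -18 have opposite signs, so a root lies in (-2, -1); Newton's method refines it to λ ≈ -1.378. p(5) = -12 and p(6) = 94 have opposite signs, so a root lies in (5, 6); Newton's method refines it to λ ≈ 5.1367. Check (Vieta): the three roots sum to -5, matching tr M = -5.
Thus the eigenvalues (to 4 decimals) are -8.7587 (modulus 8.7587); -1.378 (modulus 1.378); 5.1367 (modulus 5.1367). The spectral radius is the largest modulus: r(A) ≈ 8.7587. (Cross-check: r(A) ≤ ||A||_2 ≈ 10.0183; equality holds whenever A is normal, though it can also hold for some non-normal A.)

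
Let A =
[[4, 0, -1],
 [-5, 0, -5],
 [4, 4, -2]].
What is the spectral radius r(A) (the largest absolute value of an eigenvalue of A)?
r(A) ≈ 4.9496

The eigenvalues of A are the roots of its characteristic polynomial. With M = A (coefficients from the trace, the sum of principal 2x2 minors, and det A):
  p(λ) = det(λ I - M) = λ^3 - 2λ^2 + 16λ - 100.
No integer candidate from the rational root theorem (±divisors of 100) is a root, so the roots are irrational. The cubic discriminant is Δ = -230960 < 0, so there is one real root and a complex-conjugate pair. p(4) = -4 and p(5) = 55 have opposite signs, so a root lies in (4, 5); Newton's method refines it to λ ≈ 4.0819. Dividing out (λ - (4.0819)) leaves approximately λ^2 + 2.0819λ + 24.4983. For λ^2 + 2.0819λ + 24.4983 the discriminant is -93.6586. It is negative, so the remaining roots are the complex-conjugate pair λ ≈ -1.041 ± 4.8389i. Their product equals the constant term, so |λ|^2 ≈ 24.4983 and |λ| ≈ 4.9496.
Thus the eigenvalues (to 4 decimals) are 4.0819 (modulus 4.0819); -1.041 ± 4.8389i (modulus 4.9496). The spectral radius is the largest modulus: r(A) ≈ 4.9496. (Cross-check: r(A) ≤ ||A||_2 ≈ 8.0849; equality holds whenever A is normal, though it can also hold for some non-normal A.)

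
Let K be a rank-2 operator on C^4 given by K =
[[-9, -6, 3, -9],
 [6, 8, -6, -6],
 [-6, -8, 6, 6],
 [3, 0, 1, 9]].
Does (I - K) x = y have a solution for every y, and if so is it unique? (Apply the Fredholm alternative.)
(I - K) is invertible (det(I - K) = -19 ≠ 0), so for every y in C^4 the equation (I - K) x = y has a unique solution.

K has rank 2 and factors as K = U V^T = u1 v1^T + u2 v2^T with u1 = (-3, 2, -2, 1), v1 = (3, 3, -2, 0), u2 = (-3, -2, 2, 3), v2 = (0, -1, 1, 3) (multiplying out reproduces the displayed K). The nonzero eigenvalues of U V^T coincide with those of the 2 x 2 matrix G = V^T U = [[v1·u1, v1·u2], [v2·u1, v2·u2]] = [[1, -19], [-1, 13]], and by the Sylvester determinant identity det(I_4 - U V^T) = det(I_2 - V^T U) = det([[0, 19], [1, -12]]) = (0)(-12) - (19)(1) = -19. (Direct check: I - K =
[[10, 6, -3, 9],
 [-6, -7, 6, 6],
 [6, 8, -5, -6],
 [-3, 0, -1, -8]]
has determinant -19.) The finite-dimensional Fredholm alternative says: either (I - K) is invertible, or ker(I - K) ≠ {0} and then range(I - K) = ker((I - K)^*)^⊥, with dim ker(I - K) = dim ker((I - K)^*). Since det(I - K) ≠ 0, 1 is not an eigenvalue of K and ker(I - K) = {0}, so we are in the first case: for every y there is a unique x = (I - K)^(-1) y. (Explicitly, by the Woodbury identity, (I - U V^T)^(-1) = I + U (I_2 - G)^(-1) V^T.)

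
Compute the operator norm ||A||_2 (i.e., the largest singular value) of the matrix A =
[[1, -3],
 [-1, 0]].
||A||_2 = sqrt((11 + sqrt(85))/2) ≈ 3.1796 (= sqrt(largest eigenvalue of A^T A))

||A||_2 = sigma_max(A) = sqrt(lambda_max(A^T A)). Form the symmetric matrix M = A^T A =
[[2, -3],
 [-3, 9]].
Its characteristic polynomial (trace, determinant of M give the coefficients) is
  p(λ) = det(λ I - M) = λ^2 - 11λ + 9.
For λ^2 - 11λ + 9 the discriminant is 85. It is nonnegative but not a perfect square, so the roots are real and irrational: λ = (11 ± sqrt(85))/2 ≈ 10.1098, 0.8902.
So the eigenvalues of A^T A are ≈ 0.8902, 10.1098 (all ≥ 0, as they must be for A^T A). The largest is λ_max = (11 + sqrt(85))/2 ≈ 10.1098, hence ||A||_2 = sqrt(λ_max) = sqrt((11 + sqrt(85))/2) ≈ 3.1796.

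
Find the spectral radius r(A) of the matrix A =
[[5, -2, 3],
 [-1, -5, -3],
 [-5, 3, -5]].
r(A) ≈ 4.6482

The eigenvalues of A are the roots of its characteristic polynomial. With M = A (coefficients from the trace, the sum of principal 2x2 minors, and det A):
  p(λ) = det(λ I - M) = λ^3 + 5λ^2 - 3λ - 66.
No integer candidate from the rational root theorem (±divisors of 66) is a root, so the roots are irrational. The cubic discriminant is Δ = -66459 < 0, so there is one real root and a complex-conjugate pair. p(3) = -3 and p(4) = 66 have opposite signs, so a root lies in (3, 4); Newton's method refines it to λ ≈ 3.0548. Dividing out (λ - (3.0548)) leaves approximately λ^2 + 8.0548λ + 21.6055. For λ^2 + 8.0548λ + 21.6055 the discriminant is -21.5427. It is negative, so the remaining roots are the complex-conjugate pair λ ≈ -4.0274 ± 2.3207i. Their product equals the constant term, so |λ|^2 ≈ 21.6055 and |λ| ≈ 4.6482.
Thus the eigenvalues (to 4 decimals) are 3.0548 (modulus 3.0548); -4.0274 ± 2.3207i (modulus 4.6482). The spectral radius is the largest modulus: r(A) ≈ 4.6482. (Cross-check: r(A) ≤ ||A||_2 ≈ 9.8159; equality holds whenever A is normal, though it can also hold for some non-normal A.)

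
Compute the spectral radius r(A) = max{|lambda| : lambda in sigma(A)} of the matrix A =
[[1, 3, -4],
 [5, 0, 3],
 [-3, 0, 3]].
r(A) = 6

The eigenvalues of A are the roots of its characteristic polynomial. With M = A (coefficients from the trace, the sum of principal 2x2 minors, and det A):
  p(λ) = det(λ I - M) = λ^3 - 4λ^2 - 24λ + 72.
By the rational root theorem any rational root is an integer divisor of 72. Testing λ = 6: p(6) = 216 - 144 - 144 + 72 = 0, so λ = 6 is a root. Dividing out (λ - 6) leaves p(λ) = (λ - 6)(λ^2 + 2λ - 12). For λ^2 + 2λ - 12 the discriminant is 52. It is nonnegative but not a perfect square, so the roots are real and irrational: λ = (-2 ± sqrt(52))/2 ≈ 2.6056, -4.6056.
Thus the eigenvalues (to 4 decimals) are 2.6056 (modulus 2.6056); -4.6056 (modulus 4.6056); 6 (modulus 6). The spectral radius is the largest modulus: r(A) = 6. (Cross-check: r(A) ≤ ||A||_2 ≈ 6.2432; equality holds whenever A is normal, though it can also hold for some non-normal A.)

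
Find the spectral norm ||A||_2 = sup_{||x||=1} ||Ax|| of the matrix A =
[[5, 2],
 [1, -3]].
||A||_2 = sqrt((39 + sqrt(365))/2) ≈ 5.39 (= sqrt(largest eigenvalue of A^T A))

||A||_2 = sigma_max(A) = sqrt(lambda_max(A^T A)). Form the symmetric matrix M = A^T A =
[[26, 7],
 [7, 13]].
Its characteristic polynomial (trace, determinant of M give the coefficients) is
  p(λ) = det(λ I - M) = λ^2 - 39λ + 289.
For λ^2 - 39λ + 289 the discriminant is 365. It is nonnegative but not a perfect square, so the roots are real and irrational: λ = (39 ± sqrt(365))/2 ≈ 29.0525, 9.9475.
So the eigenvalues of A^T A are ≈ 9.9475, 29.0525 (all ≥ 0, as they must be for A^T A). The largest is λ_max = (39 + sqrt(365))/2 ≈ 29.0525, hence ||A||_2 = sqrt(λ_max) = sqrt((39 + sqrt(365))/2) ≈ 5.39.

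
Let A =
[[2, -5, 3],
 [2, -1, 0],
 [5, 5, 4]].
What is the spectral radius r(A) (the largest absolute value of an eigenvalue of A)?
r(A) = 7

The eigenvalues of A are the roots of its characteristic polynomial. With M = A (coefficients from the trace, the sum of principal 2x2 minors, and det A):
  p(λ) = det(λ I - M) = λ^3 - 5λ^2 - 3λ - 77.
By the rational root theorem any rational root is an integer divisor of 77. Testing λ = 7: p(7) = 343 - 245 - 21 - 77 = 0, so λ = 7 is a root. Dividing out (λ - 7) leaves p(λ) = (λ - 7)(λ^2 + 2λ + 11). For λ^2 + 2λ + 11 the discriminant is -40. It is negative, so the roots are the complex-conjugate pair λ = -1 ± (sqrt(40)/2) i ≈ -1 ± 3.1623i. For a conjugate pair the product of the roots equals the constant term, so |λ|^2 = 11 and |λ| = sqrt(11) ≈ 3.3166.
Thus the eigenvalues (to 4 decimals) are -1 ± 3.1623i (modulus 3.3166); 7 (modulus 7). The spectral radius is the largest modulus: r(A) = 7. (Cross-check: r(A) ≤ ||A||_2 ≈ 8.1606; equality holds whenever A is normal, though it can also hold for some non-normal A.)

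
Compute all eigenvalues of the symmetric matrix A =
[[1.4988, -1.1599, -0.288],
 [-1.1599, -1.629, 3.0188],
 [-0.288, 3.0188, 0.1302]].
sigma(A) ≈ {-4, 1, 3}

A is real symmetric, so its spectrum consists of real eigenvalues. Expanding the characteristic polynomial of the displayed matrix gives
  det(λ I - A) = p(λ) = λ^3 + (0)λ^2 + (-13)λ + (12).
Solving p(λ) = 0 yields eigenvalues ≈ -4, 1, 3. (A is shown rounded to 4 decimals, so these recover the underlying integer eigenvalues to within that precision.)
Verification: the trace of A = 0 equals the sum of eigenvalues 0, and det(A) ≈ -11.9999 matches the eigenvalue product -12.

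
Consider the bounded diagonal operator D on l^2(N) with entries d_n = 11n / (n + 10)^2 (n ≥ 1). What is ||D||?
||D|| = 11/40 (attained at n = 10)

For D diagonal, ||D|| = sup_n |d_n|. Treat f(x) = 11x / (x + 10)^2 for real x > 0. By the quotient rule, f'(x) = 11(10 - x)/(x + 10)^3, which is positive for x < 10 and negative for x > 10. So f has a unique maximum at x = 10, and since 10 is a positive integer, the supremum over n ≥ 1 is attained at n = 10: d_10 = 11·10/(10 + 10)^2 = 11·10/400 = 11/40. Hence ||D|| = 11/40.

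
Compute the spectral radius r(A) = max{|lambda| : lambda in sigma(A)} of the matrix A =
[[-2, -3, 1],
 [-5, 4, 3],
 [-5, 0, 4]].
r(A) ≈ 6.8829

The eigenvalues of A are the roots of its characteristic polynomial. With M = A (coefficients from the trace, the sum of principal 2x2 minors, and det A):
  p(λ) = det(λ I - M) = λ^3 - 6λ^2 - 10λ + 27.
No integer candidate from the rational root theorem (±divisors of 27) is a root, so the roots are irrational. The cubic discriminant is Δ = 40405 > 0, so there are three distinct real roots. p(-3) = -24 and p(-2) = 15 have opposite signs, so a root lies in (-3, -2); Newton's method refines it to λ ≈ -2.4707. p(1) = 12 and p(2) = -9 have opposite signs, so a root lies in (1, 2); Newton's method refines it to λ ≈ 1.5877. p(6) = -33 and p(7) = 6 have opposite signs, so a root lies in (6, 7); Newton's method refines it to λ ≈ 6.8829. Check (Vieta): the three roots sum to 6, matching tr M = 6.
Thus the eigenvalues (to 4 decimals) are -2.4707 (modulus 2.4707); 1.5877 (modulus 1.5877); 6.8829 (modulus 6.8829). The spectral radius is the largest modulus: r(A) ≈ 6.8829. (Cross-check: r(A) ≤ ||A||_2 ≈ 9.1778; equality holds whenever A is normal, though it can also hold for some non-normal A.)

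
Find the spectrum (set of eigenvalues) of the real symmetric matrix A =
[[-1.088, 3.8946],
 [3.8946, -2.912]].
sigma(A) ≈ {-6, 2}

A is real symmetric, so its spectrum consists of real eigenvalues. Expanding the characteristic polynomial of the displayed matrix gives
  det(λ I - A) = p(λ) = λ^2 + (4)λ + (-12).
Solving p(λ) = 0 yields eigenvalues ≈ -6, 2. (A is shown rounded to 4 decimals, so these recover the underlying integer eigenvalues to within that precision.)
Verification: the trace of A = -4 equals the sum of eigenvalues -4, and det(A) ≈ -11.9997 matches the eigenvalue product -12.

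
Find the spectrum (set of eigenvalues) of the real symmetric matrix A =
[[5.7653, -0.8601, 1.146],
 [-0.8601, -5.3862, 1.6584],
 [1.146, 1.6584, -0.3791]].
sigma(A) ≈ {-6, 0, 6}

A is real symmetric, so its spectrum consists of real eigenvalues. Expanding the characteristic polynomial of the displayed matrix gives
  det(λ I - A) = p(λ) = λ^3 + (0)λ^2 + (-36)λ + (0).
Solving p(λ) = 0 yields eigenvalues ≈ -6, 0, 6. (A is shown rounded to 4 decimals, so these recover the underlying integer eigenvalues to within that precision.)
Verification: the trace of A = 0 equals the sum of eigenvalues 0, and det(A) ≈ 0.0009 matches the eigenvalue product 0.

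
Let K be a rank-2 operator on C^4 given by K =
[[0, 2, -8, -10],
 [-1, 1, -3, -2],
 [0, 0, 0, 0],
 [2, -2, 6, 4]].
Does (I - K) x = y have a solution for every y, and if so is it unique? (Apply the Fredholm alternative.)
(I - K) is invertible (det(I - K) = 18 ≠ 0), so for every y in C^4 the equation (I - K) x = y has a unique solution.

K has rank 2 and factors as K = U V^T = u1 v1^T + u2 v2^T with u1 = (-2, 0, 0, 0), v1 = (-1, 0, 1, 3), u2 = (-2, -1, 0, 2), v2 = (1, -1, 3, 2) (multiplying out reproduces the displayed K). The nonzero eigenvalues of U V^T coincide with those of the 2 x 2 matrix G = V^T U = [[v1·u1, v1·u2], [v2·u1, v2·u2]] = [[2, 8], [-2, 3]], and by the Sylvester determinant identity det(I_4 - U V^T) = det(I_2 - V^T U) = det([[-1, -8], [2, -2]]) = (-1)(-2) - (-8)(2) = 18. (Direct check: I - K =
[[1, -2, 8, 10],
 [1, 0, 3, 2],
 [0, 0, 1, 0],
 [-2, 2, -6, -3]]
has determinant 18.) The finite-dimensional Fredholm alternative says: either (I - K) is invertible, or ker(I - K) ≠ {0} and then range(I - K) = ker((I - K)^*)^⊥, with dim ker(I - K) = dim ker((I - K)^*). Since det(I - K) ≠ 0, 1 is not an eigenvalue of K and ker(I - K) = {0}, so we are in the first case: for every y there is a unique x = (I - K)^(-1) y. (Explicitly, by the Woodbury identity, (I - U V^T)^(-1) = I + U (I_2 - G)^(-1) V^T.)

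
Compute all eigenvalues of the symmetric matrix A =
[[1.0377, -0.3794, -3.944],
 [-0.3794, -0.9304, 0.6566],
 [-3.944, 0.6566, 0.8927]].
sigma(A) ≈ {-3, -1, 5}

A is real symmetric, so its spectrum consists of real eigenvalues. Expanding the characteristic polynomial of the displayed matrix gives
  det(λ I - A) = p(λ) = λ^3 + (-1)λ^2 + (-17)λ + (-15).
Solving p(λ) = 0 yields eigenvalues ≈ -3, -1, 5. (A is shown rounded to 4 decimals, so these recover the underlying integer eigenvalues to within that precision.)
Verification: the trace of A = 1 equals the sum of eigenvalues 1, and det(A) ≈ 14.9998 matches the eigenvalue product 15.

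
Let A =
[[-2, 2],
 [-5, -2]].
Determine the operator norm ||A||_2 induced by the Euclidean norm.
||A||_2 = sqrt((37 + sqrt(585))/2) ≈ 5.5311 (= sqrt(largest eigenvalue of A^T A))

||A||_2 = sigma_max(A) = sqrt(lambda_max(A^T A)). Form the symmetric matrix M = A^T A =
[[29, 6],
 [6, 8]].
Its characteristic polynomial (trace, determinant of M give the coefficients) is
  p(λ) = det(λ I - M) = λ^2 - 37λ + 196.
For λ^2 - 37λ + 196 the discriminant is 585. It is nonnegative but not a perfect square, so the roots are real and irrational: λ = (37 ± sqrt(585))/2 ≈ 30.5934, 6.4066.
So the eigenvalues of A^T A are ≈ 6.4066, 30.5934 (all ≥ 0, as they must be for A^T A). The largest is λ_max = (37 + sqrt(585))/2 ≈ 30.5934, hence ||A||_2 = sqrt(λ_max) = sqrt((37 + sqrt(585))/2) ≈ 5.5311.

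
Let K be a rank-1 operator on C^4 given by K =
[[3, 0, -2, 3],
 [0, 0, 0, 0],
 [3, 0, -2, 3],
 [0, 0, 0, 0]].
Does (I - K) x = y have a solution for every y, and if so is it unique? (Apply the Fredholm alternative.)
(I - K) is singular (det(I - K) = 0, i.e. 1 ∈ sigma(K)). (I - K) x = y is solvable iff y ⊥ ker((I - K)^*) = span{(3, 0, -2, 3)}, i.e. iff 3y_1 - 2y_3 + 3y_4 = 0. When solvable, the solutions are x = y + c·(1, 0, 1, 0), c arbitrary (ker(I - K) = span{(1, 0, 1, 0)}, dimension 1).

K has rank 1, so it is an outer product K = u v^T: every row of K is a multiple of one row vector. Reading off the entries, u = (1, 0, 1, 0) and v = (3, 0, -2, 3) (row i of K equals u_i·v^T). A rank-one matrix u v^T satisfies K u = u (v·u) and kills the (3)-dimensional subspace v^⊥, so its characteristic polynomial is lambda^3 (lambda - v·u) with v·u = tr K = 1. Hence the eigenvalues of I - K are 1 (multiplicity 3) and 1 - (1) = 0, so det(I - K) = 0. (Direct check: I - K =
[[-2, 0, 2, -3],
 [0, 1, 0, 0],
 [-3, 0, 3, -3],
 [0, 0, 0, 1]]
has determinant 0.) So 1 is an eigenvalue of K and (I - K) is not invertible. The finite-dimensional Fredholm alternative says: either (I - K) is invertible, or ker(I - K) ≠ {0} and then range(I - K) = ker((I - K)^*)^⊥, with dim ker(I - K) = dim ker((I - K)^*). We are in the second case, so we need both kernels. Kernel of I - K: (I - K) u = u - u (v·u) = u - u = 0, so ker(I - K) = span{u} = span{(1, 0, 1, 0)} (it is exactly 1-dimensional because rank(I - K) = 3). Kernel of the adjoint: K is real, so (I - K)^* = I - K^T = I - v u^T, and (I - v u^T) v = v - v (u·v) = 0; hence ker((I - K)^*) = span{v} = span{(3, 0, -2, 3)}. Therefore (I - K) x = y is solvable iff <y, v> = 0, i.e. iff 3y_1 - 2y_3 + 3y_4 = 0. When this holds, K y = u (v·y) = 0, so (I - K) y = y and x = y is a particular solution; the full solution set is the line x = y + c·u = y + c·(1, 0, 1, 0), c ∈ C.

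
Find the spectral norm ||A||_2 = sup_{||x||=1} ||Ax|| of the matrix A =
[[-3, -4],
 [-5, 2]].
||A||_2 = sqrt((54 + sqrt(212))/2) ≈ 5.8549 (= sqrt(largest eigenvalue of A^T A))

||A||_2 = sigma_max(A) = sqrt(lambda_max(A^T A)). Form the symmetric matrix M = A^T A =
[[34, 2],
 [2, 20]].
Its characteristic polynomial (trace, determinant of M give the coefficients) is
  p(λ) = det(λ I - M) = λ^2 - 54λ + 676.
For λ^2 - 54λ + 676 the discriminant is 212. It is nonnegative but not a perfect square, so the roots are real and irrational: λ = (54 ± sqrt(212))/2 ≈ 34.2801, 19.7199.
So the eigenvalues of A^T A are ≈ 19.7199, 34.2801 (all ≥ 0, as they must be for A^T A). The largest is λ_max = (54 + sqrt(212))/2 ≈ 34.2801, hence ||A||_2 = sqrt(λ_max) = sqrt((54 + sqrt(212))/2) ≈ 5.8549.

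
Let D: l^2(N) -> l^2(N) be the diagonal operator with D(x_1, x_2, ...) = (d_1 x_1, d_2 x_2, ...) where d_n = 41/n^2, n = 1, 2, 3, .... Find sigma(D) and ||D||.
sigma(D) = {41/n^2 : n ≥ 1} ∪ {0}; ||D|| = 41

A bounded diagonal operator on l^2 with diagonal entries d_n has spectrum equal to the closure of {d_n : n ≥ 1}: every d_n is an eigenvalue (with eigenvector e_n), so {d_n} ⊂ sigma(D); the spectrum is closed, so its closure is too; and for lambda not in the closure, (D - lambda I) has bounded inverse (the diagonal entries 1/(d_n - lambda) are bounded). For our sequence d_n = 41/n^2, n = 1, 2, 3, ...:
  - {d_n} = {41/n^2 : n ≥ 1}; the only limit point is 0
  - closure = {41/n^2 : n ≥ 1} ∪ {0}
For the norm: a diagonal operator has ||D|| = sup_n |d_n|. Here d_n = 41/n^2 is positive and decreasing, so sup_n |d_n| = d_1 = 41. So ||D|| = 41.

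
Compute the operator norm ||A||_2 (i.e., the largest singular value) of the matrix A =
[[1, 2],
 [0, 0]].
||A||_2 = sqrt(5) ≈ 2.2361 (= sqrt(largest eigenvalue of A^T A))

||A||_2 = sigma_max(A) = sqrt(lambda_max(A^T A)). Form the symmetric matrix M = A^T A =
[[1, 2],
 [2, 4]].
Its characteristic polynomial (trace, determinant of M give the coefficients) is
  p(λ) = det(λ I - M) = λ^2 - 5λ.
For λ^2 - 5λ the discriminant is 25. It is a perfect square (5^2), so the roots are rational: λ = (5 ± 5)/2 = 5, 0.
So the eigenvalues of A^T A are ≈ 0, 5 (all ≥ 0, as they must be for A^T A). The largest is λ_max = 5, hence ||A||_2 = sqrt(λ_max) = sqrt(5) ≈ 2.2361.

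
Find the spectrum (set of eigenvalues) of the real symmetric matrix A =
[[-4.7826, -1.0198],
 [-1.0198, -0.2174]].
sigma(A) ≈ {-5, 0}

A is real symmetric, so its spectrum consists of real eigenvalues. Expanding the characteristic polynomial of the displayed matrix gives
  det(λ I - A) = p(λ) = λ^2 + (5)λ + (0).
Solving p(λ) = 0 yields eigenvalues ≈ -5, 0. (A is shown rounded to 4 decimals, so these recover the underlying integer eigenvalues to within that precision.)
Verification: the trace of A = -5 equals the sum of eigenvalues -5, and det(A) ≈ -0.0003 matches the eigenvalue product 0.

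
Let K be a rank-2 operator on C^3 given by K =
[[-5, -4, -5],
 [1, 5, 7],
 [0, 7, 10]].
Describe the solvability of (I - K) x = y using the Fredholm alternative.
(I - K) is invertible (det(I - K) = -79 ≠ 0), so for every y in C^3 the equation (I - K) x = y has a unique solution.

K has rank 2 and factors as K = U V^T = u1 v1^T + u2 v2^T with u1 = (-2, 1, 1), v1 = (3, 1, 1), u2 = (-1, 2, 3), v2 = (-1, 2, 3) (multiplying out reproduces the displayed K). The nonzero eigenvalues of U V^T coincide with those of the 2 x 2 matrix G = V^T U = [[v1·u1, v1·u2], [v2·u1, v2·u2]] = [[-4, 2], [7, 14]], and by the Sylvester determinant identity det(I_3 - U V^T) = det(I_2 - V^T U) = det([[5, -2], [-7, -13]]) = (5)(-13) - (-2)(-7) = -79. (Direct check: I - K =
[[6, 4, 5],
 [-1, -4, -7],
 [0, -7, -9]]
has determinant -79.) The finite-dimensional Fredholm alternative says: either (I - K) is invertible, or ker(I - K) ≠ {0} and then range(I - K) = ker((I - K)^*)^⊥, with dim ker(I - K) = dim ker((I - K)^*). Since det(I - K) ≠ 0, 1 is not an eigenvalue of K and ker(I - K) = {0}, so we are in the first case: for every y there is a unique x = (I - K)^(-1) y. (Explicitly, by the Woodbury identity, (I - U V^T)^(-1) = I + U (I_2 - G)^(-1) V^T.)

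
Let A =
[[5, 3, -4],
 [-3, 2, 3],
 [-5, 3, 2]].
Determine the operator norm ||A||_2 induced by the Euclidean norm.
||A||_2 ≈ 9.2826 (= sqrt(largest eigenvalue of A^T A))

||A||_2 = sigma_max(A) = sqrt(lambda_max(A^T A)). Form the symmetric matrix M = A^T A =
[[59, -6, -39],
 [-6, 22, 0],
 [-39, 0, 29]].
Its characteristic polynomial (trace, sum of principal 2x2 minors, determinant of M give the coefficients) is
  p(λ) = det(λ I - M) = λ^3 - 110λ^2 + 2090λ - 3136.
No integer candidate from the rational root theorem (±divisors of 3136) is a root, so the roots are irrational. The cubic discriminant is Δ = 12352493808 > 0, so there are three distinct real roots. p(1) = -1155 and p(2) = 612 have opposite signs, so a root lies in (1, 2); Newton's method refines it to λ ≈ 1.6399. p(22) = 252 and p(23) = -1089 have opposite signs, so a root lies in (22, 23); Newton's method refines it to λ ≈ 22.1929. p(86) = -900 and p(87) = 4607 have opposite signs, so a root lies in (86, 87); Newton's method refines it to λ ≈ 86.1672. Check (Vieta): the three roots sum to 110, matching tr M = 110.
So the eigenvalues of A^T A are ≈ 1.6399, 22.1929, 86.1672 (all ≥ 0, as they must be for A^T A). The largest is λ_max ≈ 86.1672, hence ||A||_2 = sqrt(λ_max) ≈ 9.2826.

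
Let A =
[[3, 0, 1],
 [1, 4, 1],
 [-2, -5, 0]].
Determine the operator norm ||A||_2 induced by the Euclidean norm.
||A||_2 ≈ 6.896 (= sqrt(largest eigenvalue of A^T A))

||A||_2 = sigma_max(A) = sqrt(lambda_max(A^T A)). Form the symmetric matrix M = A^T A =
[[14, 14, 4],
 [14, 41, 4],
 [4, 4, 2]].
Its characteristic polynomial (trace, sum of principal 2x2 minors, determinant of M give the coefficients) is
  p(λ) = det(λ I - M) = λ^3 - 57λ^2 + 456λ - 324.
No integer candidate from the rational root theorem (±divisors of 324) is a root, so the roots are irrational. The cubic discriminant is Δ = 205049664 > 0, so there are three distinct real roots. p(0) = -324 and p(1) = 76 have opposite signs, so a root lies in (0, 1); Newton's method refines it to λ ≈ 0.7868. p(8) = 188 and p(9) = -108 have opposite signs, so a root lies in (8, 9); Newton's method refines it to λ ≈ 8.6589. p(47) = -982 and p(48) = 828 have opposite signs, so a root lies in (47, 48); Newton's method refines it to λ ≈ 47.5542. Check (Vieta): the three roots sum to 57, matching tr M = 57.
So the eigenvalues of A^T A are ≈ 0.7868, 8.6589, 47.5542 (all ≥ 0, as they must be for A^T A). The largest is λ_max ≈ 47.5542, hence ||A||_2 = sqrt(λ_max) ≈ 6.896.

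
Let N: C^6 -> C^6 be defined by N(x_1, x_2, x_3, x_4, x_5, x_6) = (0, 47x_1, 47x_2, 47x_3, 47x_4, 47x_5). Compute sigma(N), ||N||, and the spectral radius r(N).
sigma(N) = {0}; ||N|| = 47; r(N) = 0. (N is nilpotent with N^6 = 0.)

On C^6, N is a strictly lower-triangular matrix with 47 on the subdiagonal and zeros elsewhere, so its characteristic polynomial is lambda^6 and every eigenvalue is 0: sigma(N) = {0}. For the operator norm, N e_i = 47e_{i+1} for i = 1, ..., 5 and N e_6 = 0, so the singular values of N are 47 (with multiplicity 5) and 0; hence ||N|| = 47. The spectral radius r(N) = max|lambda| = 0. Note ||N|| > r(N) — characteristic of non-normal nilpotent operators. Indeed N^6 = 0.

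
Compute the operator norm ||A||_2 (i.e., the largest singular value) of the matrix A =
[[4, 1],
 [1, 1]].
||A||_2 = sqrt((19 + sqrt(325))/2) ≈ 4.3028 (= sqrt(largest eigenvalue of A^T A))

||A||_2 = sigma_max(A) = sqrt(lambda_max(A^T A)). Form the symmetric matrix M = A^T A =
[[17, 5],
 [5, 2]].
Its characteristic polynomial (trace, determinant of M give the coefficients) is
  p(λ) = det(λ I - M) = λ^2 - 19λ + 9.
For λ^2 - 19λ + 9 the discriminant is 325. It is nonnegative but not a perfect square, so the roots are real and irrational: λ = (19 ± sqrt(325))/2 ≈ 18.5139, 0.4861.
So the eigenvalues of A^T A are ≈ 0.4861, 18.5139 (all ≥ 0, as they must be for A^T A). The largest is λ_max = (19 + sqrt(325))/2 ≈ 18.5139, hence ||A||_2 = sqrt(λ_max) = sqrt((19 + sqrt(325))/2) ≈ 4.3028.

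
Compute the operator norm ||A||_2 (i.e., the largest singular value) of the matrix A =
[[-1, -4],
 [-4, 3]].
||A||_2 = sqrt((42 + sqrt(320))/2) ≈ 5.4721 (= sqrt(largest eigenvalue of A^T A))

||A||_2 = sigma_max(A) = sqrt(lambda_max(A^T A)). Form the symmetric matrix M = A^T A =
[[17, -8],
 [-8, 25]].
Its characteristic polynomial (trace, determinant of M give the coefficients) is
  p(λ) = det(λ I - M) = λ^2 - 42λ + 361.
For λ^2 - 42λ + 361 the discriminant is 320. It is nonnegative but not a perfect square, so the roots are real and irrational: λ = (42 ± sqrt(320))/2 ≈ 29.9443, 12.0557.
So the eigenvalues of A^T A are ≈ 12.0557, 29.9443 (all ≥ 0, as they must be for A^T A). The largest is λ_max = (42 + sqrt(320))/2 ≈ 29.9443, hence ||A||_2 = sqrt(λ_max) = sqrt((42 + sqrt(320))/2) ≈ 5.4721.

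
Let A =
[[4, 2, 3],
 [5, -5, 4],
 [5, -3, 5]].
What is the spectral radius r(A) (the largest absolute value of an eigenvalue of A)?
r(A) ≈ 8.1712

The eigenvalues of A are the roots of its characteristic polynomial. With M = A (coefficients from the trace, the sum of principal 2x2 minors, and det A):
  p(λ) = det(λ I - M) = λ^3 - 4λ^2 - 38λ + 32.
No integer candidate from the rational root theorem (±divisors of 32) is a root, so the roots are irrational. The cubic discriminant is Δ = 310688 > 0, so there are three distinct real roots. p(-5) = -3 and p(-4) = 56 have opposite signs, so a root lies in (-5, -4); Newton's method refines it to λ ≈ -4.9607. p(0) = 32 and p(1) = -9 have opposite signs, so a root lies in (0, 1); Newton's method refines it to λ ≈ 0.7894. p(8) = -16 and p(9) = 95 have opposite signs, so a root lies in (8, 9); Newton's method refines it to λ ≈ 8.1712. Check (Vieta): the three roots sum to 4, matching tr M = 4.
Thus the eigenvalues (to 4 decimals) are -4.9607 (modulus 4.9607); 0.7894 (modulus 0.7894); 8.1712 (modulus 8.1712). The spectral radius is the largest modulus: r(A) ≈ 8.1712. (Cross-check: r(A) ≤ ||A||_2 ≈ 11.611; equality holds whenever A is normal, though it can also hold for some non-normal A.)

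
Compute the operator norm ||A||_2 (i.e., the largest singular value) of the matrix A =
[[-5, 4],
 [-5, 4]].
||A||_2 = sqrt(82) ≈ 9.0554 (= sqrt(largest eigenvalue of A^T A))

||A||_2 = sigma_max(A) = sqrt(lambda_max(A^T A)). Form the symmetric matrix M = A^T A =
[[50, -40],
 [-40, 32]].
Its characteristic polynomial (trace, determinant of M give the coefficients) is
  p(λ) = det(λ I - M) = λ^2 - 82λ.
For λ^2 - 82λ the discriminant is 6724. It is a perfect square (82^2), so the roots are rational: λ = (82 ± 82)/2 = 82, 0.
So the eigenvalues of A^T A are ≈ 0, 82 (all ≥ 0, as they must be for A^T A). The largest is λ_max = 82, hence ||A||_2 = sqrt(λ_max) = sqrt(82) ≈ 9.0554.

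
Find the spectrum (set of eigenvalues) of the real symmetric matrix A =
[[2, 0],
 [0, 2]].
sigma(A) ≈ {2} (2 with multiplicity 2)

A is real symmetric, so its spectrum consists of real eigenvalues. Expanding the characteristic polynomial of the displayed matrix gives
  det(λ I - A) = p(λ) = λ^2 + (-4)λ + (4).
Solving p(λ) = 0 yields eigenvalues ≈ 2, 2. (A is shown rounded to 4 decimals, so these recover the underlying integer eigenvalues to within that precision.)
Verification: the trace of A = 4 equals the sum of eigenvalues 4, and det(A) ≈ 4.0000 matches the eigenvalue product 4.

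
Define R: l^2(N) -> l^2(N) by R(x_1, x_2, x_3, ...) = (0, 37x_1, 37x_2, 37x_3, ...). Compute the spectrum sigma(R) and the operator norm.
sigma(R) = closed disk {z in C : |z| ≤ 37}; ||R|| = 37

Note R = 37·U where U is the unit right shift (U x)_k = x_{k-1} (with x_0 := 0); so ||R|| = 37||U|| and sigma(R) = 37·sigma(U). ||R x||^2 = sum_{k≥1} |37x_k|^2 = 1369||x||^2, so ||R|| = 37 and sigma(R) ⊂ {|z| ≤ 37}. For any |lambda| < 37, the equation (R - lambda I) x = 0 forces x_1 = 0, then 37x_k = lambda x_{k+1} ⇒ x = 0, so R has no eigenvalues. But (R - lambda I) is not surjective for |lambda| < 37: solving (R - lambda I) x = e_1 would require x_n proportional to (lambda/37)^(-n), which is not in l^2. So every |lambda| < 37 lies in the residual spectrum. The boundary |lambda| = 37 is in the approximate point spectrum (the spectrum is closed). Hence sigma(R) is the closed disk of radius 37.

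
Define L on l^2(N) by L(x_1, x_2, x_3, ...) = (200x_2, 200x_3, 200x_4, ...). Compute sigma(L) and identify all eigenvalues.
sigma(L) = closed disk {z in C : |z| ≤ 200}; sigma_p(L) = open disk {z in C : |z| < 200}

Note L = 200·V where V is the unit left shift (V x)_k = x_{k+1}; so sigma(L) = 200·sigma(V) and ||L|| = 200||V||. ||L x||^2 = 40000sum_{k≥2} |x_k|^2 ≤ 40000||x||^2, with equality on {x : x_1 = 0}, so ||L|| = 200. For any lambda with |lambda| < 200, set r = lambda/200 (|r| < 1); the vector x = (1, r, r^2, ...) is in l^2 and satisfies L x = 200(r, r^2, ...) = lambda x, so lambda is an eigenvalue. On the boundary |lambda| = 200 the geometric series diverges, so no l^2 eigenvector exists, but these lambda lie in the approximate point spectrum. Hence sigma(L) is the closed disk of radius 200 and sigma_p(L) is the open disk.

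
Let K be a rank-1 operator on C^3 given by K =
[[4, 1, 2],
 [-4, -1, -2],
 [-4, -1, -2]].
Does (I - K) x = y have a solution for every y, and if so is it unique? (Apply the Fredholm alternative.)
(I - K) is singular (det(I - K) = 0, i.e. 1 ∈ sigma(K)). (I - K) x = y is solvable iff y ⊥ ker((I - K)^*) = span{(4, 1, 2)}, i.e. iff 4y_1 + y_2 + 2y_3 = 0. When solvable, the solutions are x = y + c·(1, -1, -1), c arbitrary (ker(I - K) = span{(1, -1, -1)}, dimension 1).

K has rank 1, so it is an outer product K = u v^T: every row of K is a multiple of one row vector. Reading off the entries, u = (1, -1, -1) and v = (4, 1, 2) (row i of K equals u_i·v^T). A rank-one matrix u v^T satisfies K u = u (v·u) and kills the (2)-dimensional subspace v^⊥, so its characteristic polynomial is lambda^2 (lambda - v·u) with v·u = tr K = 1. Hence the eigenvalues of I - K are 1 (multiplicity 2) and 1 - (1) = 0, so det(I - K) = 0. (Direct check: I - K =
[[-3, -1, -2],
 [4, 2, 2],
 [4, 1, 3]]
has determinant 0.) So 1 is an eigenvalue of K and (I - K) is not invertible. The finite-dimensional Fredholm alternative says: either (I - K) is invertible, or ker(I - K) ≠ {0} and then range(I - K) = ker((I - K)^*)^⊥, with dim ker(I - K) = dim ker((I - K)^*). We are in the second case, so we need both kernels. Kernel of I - K: (I - K) u = u - u (v·u) = u - u = 0, so ker(I - K) = span{u} = span{(1, -1, -1)} (it is exactly 1-dimensional because rank(I - K) = 2). Kernel of the adjoint: K is real, so (I - K)^* = I - K^T = I - v u^T, and (I - v u^T) v = v - v (u·v) = 0; hence ker((I - K)^*) = span{v} = span{(4, 1, 2)}. Therefore (I - K) x = y is solvable iff <y, v> = 0, i.e. iff 4y_1 + y_2 + 2y_3 = 0. When this holds, K y = u (v·y) = 0, so (I - K) y = y and x = y is a particular solution; the full solution set is the line x = y + c·u = y + c·(1, -1, -1), c ∈ C.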